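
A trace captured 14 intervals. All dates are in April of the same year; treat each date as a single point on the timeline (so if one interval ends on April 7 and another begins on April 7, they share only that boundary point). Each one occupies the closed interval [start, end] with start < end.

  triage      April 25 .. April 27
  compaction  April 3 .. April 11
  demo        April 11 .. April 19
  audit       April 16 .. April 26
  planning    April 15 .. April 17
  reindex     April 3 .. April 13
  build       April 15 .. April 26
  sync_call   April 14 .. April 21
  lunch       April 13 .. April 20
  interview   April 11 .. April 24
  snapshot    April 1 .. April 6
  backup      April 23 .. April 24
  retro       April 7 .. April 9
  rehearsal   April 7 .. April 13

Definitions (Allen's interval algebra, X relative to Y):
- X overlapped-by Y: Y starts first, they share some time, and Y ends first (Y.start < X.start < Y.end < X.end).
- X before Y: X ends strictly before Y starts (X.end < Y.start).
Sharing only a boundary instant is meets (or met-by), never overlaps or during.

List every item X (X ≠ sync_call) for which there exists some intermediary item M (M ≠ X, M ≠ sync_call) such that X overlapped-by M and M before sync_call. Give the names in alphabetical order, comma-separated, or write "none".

Target sync_call = [April 14, April 21].
Intermediaries M with M before sync_call: compaction, rehearsal, reindex, retro, snapshot.
Via compaction — items with X overlapped-by compaction: rehearsal.
Via rehearsal — items with X overlapped-by rehearsal: demo, interview.
Via reindex — items with X overlapped-by reindex: demo, interview.
Via retro — items with X overlapped-by retro: none.
Via snapshot — items with X overlapped-by snapshot: compaction, reindex.
Union: compaction, demo, interview, rehearsal, reindex.

compaction, demo, interview, rehearsal, reindex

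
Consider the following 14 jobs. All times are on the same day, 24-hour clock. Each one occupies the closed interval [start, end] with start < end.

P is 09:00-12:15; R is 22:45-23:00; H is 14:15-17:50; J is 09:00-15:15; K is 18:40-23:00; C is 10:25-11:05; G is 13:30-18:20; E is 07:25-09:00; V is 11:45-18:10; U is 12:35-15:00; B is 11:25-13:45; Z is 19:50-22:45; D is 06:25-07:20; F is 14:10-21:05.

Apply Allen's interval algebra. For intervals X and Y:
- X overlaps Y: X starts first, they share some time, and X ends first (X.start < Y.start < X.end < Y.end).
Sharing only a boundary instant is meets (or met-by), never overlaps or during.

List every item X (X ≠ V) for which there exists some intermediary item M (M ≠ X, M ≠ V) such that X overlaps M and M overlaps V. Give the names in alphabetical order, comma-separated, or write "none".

P

Target V = [11:45, 18:10].
Intermediaries M with M overlaps V: B, J, P.
Via B — items with X overlaps B: P.
Via J — items with X overlaps J: none.
Via P — items with X overlaps P: none.
Union: P.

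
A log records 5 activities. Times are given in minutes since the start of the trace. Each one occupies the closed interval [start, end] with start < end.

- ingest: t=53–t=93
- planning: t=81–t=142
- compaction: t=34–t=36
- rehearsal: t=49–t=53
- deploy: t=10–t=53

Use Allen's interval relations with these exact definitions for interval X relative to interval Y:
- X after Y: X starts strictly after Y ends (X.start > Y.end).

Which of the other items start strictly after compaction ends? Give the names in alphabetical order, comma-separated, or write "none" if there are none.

ingest, planning, rehearsal

Target compaction = [t=34, t=36].
deploy [t=10, t=53] → contains → no.
ingest [t=53, t=93] → after → yes.
planning [t=81, t=142] → after → yes.
rehearsal [t=49, t=53] → after → yes.
Result: ingest, planning, rehearsal.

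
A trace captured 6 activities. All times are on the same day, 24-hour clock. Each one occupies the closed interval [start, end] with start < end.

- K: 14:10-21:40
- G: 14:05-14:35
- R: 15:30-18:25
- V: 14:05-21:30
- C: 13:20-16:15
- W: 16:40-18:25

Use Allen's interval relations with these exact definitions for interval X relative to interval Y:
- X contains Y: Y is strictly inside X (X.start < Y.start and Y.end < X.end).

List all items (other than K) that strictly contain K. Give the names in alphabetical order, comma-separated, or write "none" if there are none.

Target K = [14:10, 21:40].
C [13:20, 16:15] → overlaps → no.
G [14:05, 14:35] → overlaps → no.
R [15:30, 18:25] → during → no.
V [14:05, 21:30] → overlaps → no.
W [16:40, 18:25] → during → no.
Result: none.

none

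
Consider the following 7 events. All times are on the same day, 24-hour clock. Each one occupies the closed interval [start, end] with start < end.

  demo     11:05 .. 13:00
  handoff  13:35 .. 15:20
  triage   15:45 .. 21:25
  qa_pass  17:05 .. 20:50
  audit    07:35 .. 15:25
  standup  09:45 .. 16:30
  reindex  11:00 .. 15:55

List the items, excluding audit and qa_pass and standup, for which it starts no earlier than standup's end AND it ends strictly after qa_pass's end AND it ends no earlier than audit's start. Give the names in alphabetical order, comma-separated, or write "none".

none

Conditions: its start is no earlier than standup's end (X.start >= 16:30) AND its end is strictly after qa_pass's end (X.end > 20:50) AND its end is no earlier than audit's start (X.end >= 07:35).
demo: start 11:05 >= 16:30? ✗; end 13:00 > 20:50? ✗; end 13:00 >= 07:35? ✓ → no.
handoff: start 13:35 >= 16:30? ✗; end 15:20 > 20:50? ✗; end 15:20 >= 07:35? ✓ → no.
reindex: start 11:00 >= 16:30? ✗; end 15:55 > 20:50? ✗; end 15:55 >= 07:35? ✓ → no.
triage: start 15:45 >= 16:30? ✗; end 21:25 > 20:50? ✓; end 21:25 >= 07:35? ✓ → no.
Result: none.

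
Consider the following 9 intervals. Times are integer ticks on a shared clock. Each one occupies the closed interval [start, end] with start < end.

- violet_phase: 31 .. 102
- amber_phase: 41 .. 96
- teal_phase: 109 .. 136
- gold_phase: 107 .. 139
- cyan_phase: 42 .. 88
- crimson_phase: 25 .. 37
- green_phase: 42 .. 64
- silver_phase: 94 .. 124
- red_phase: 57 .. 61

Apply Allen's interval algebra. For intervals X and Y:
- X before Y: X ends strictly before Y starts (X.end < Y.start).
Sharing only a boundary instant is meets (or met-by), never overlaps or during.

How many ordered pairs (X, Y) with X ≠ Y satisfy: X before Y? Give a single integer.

Checking all 72 ordered pairs for relation 'before'; matching pairs in alphabetical order:
(amber_phase, gold_phase): amber_phase before gold_phase ✓
(amber_phase, teal_phase): amber_phase before teal_phase ✓
(crimson_phase, amber_phase): crimson_phase before amber_phase ✓
(crimson_phase, cyan_phase): crimson_phase before cyan_phase ✓
(crimson_phase, gold_phase): crimson_phase before gold_phase ✓
(crimson_phase, green_phase): crimson_phase before green_phase ✓
(crimson_phase, red_phase): crimson_phase before red_phase ✓
(crimson_phase, silver_phase): crimson_phase before silver_phase ✓
(crimson_phase, teal_phase): crimson_phase before teal_phase ✓
(cyan_phase, gold_phase): cyan_phase before gold_phase ✓
(cyan_phase, silver_phase): cyan_phase before silver_phase ✓
(cyan_phase, teal_phase): cyan_phase before teal_phase ✓
(green_phase, gold_phase): green_phase before gold_phase ✓
(green_phase, silver_phase): green_phase before silver_phase ✓
(green_phase, teal_phase): green_phase before teal_phase ✓
(red_phase, gold_phase): red_phase before gold_phase ✓
(red_phase, silver_phase): red_phase before silver_phase ✓
(red_phase, teal_phase): red_phase before teal_phase ✓
(violet_phase, gold_phase): violet_phase before gold_phase ✓
(violet_phase, teal_phase): violet_phase before teal_phase ✓
Count: 20.

20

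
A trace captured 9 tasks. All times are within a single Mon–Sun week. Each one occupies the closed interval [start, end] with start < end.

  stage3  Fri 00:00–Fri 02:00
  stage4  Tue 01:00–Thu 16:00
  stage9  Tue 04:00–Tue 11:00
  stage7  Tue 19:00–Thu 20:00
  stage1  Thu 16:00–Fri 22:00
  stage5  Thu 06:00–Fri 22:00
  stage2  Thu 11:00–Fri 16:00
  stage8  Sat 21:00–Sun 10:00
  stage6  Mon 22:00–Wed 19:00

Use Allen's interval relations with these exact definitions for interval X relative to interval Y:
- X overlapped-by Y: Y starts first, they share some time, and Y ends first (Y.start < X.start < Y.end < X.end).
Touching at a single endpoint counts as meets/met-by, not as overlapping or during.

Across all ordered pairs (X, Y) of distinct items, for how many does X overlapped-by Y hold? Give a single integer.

Checking all 72 ordered pairs for relation 'overlapped-by'; matching pairs in alphabetical order:
(stage1, stage2): stage1 overlapped-by stage2 ✓
(stage1, stage7): stage1 overlapped-by stage7 ✓
(stage2, stage4): stage2 overlapped-by stage4 ✓
(stage2, stage7): stage2 overlapped-by stage7 ✓
(stage4, stage6): stage4 overlapped-by stage6 ✓
(stage5, stage4): stage5 overlapped-by stage4 ✓
(stage5, stage7): stage5 overlapped-by stage7 ✓
(stage7, stage4): stage7 overlapped-by stage4 ✓
(stage7, stage6): stage7 overlapped-by stage6 ✓
Count: 9.

9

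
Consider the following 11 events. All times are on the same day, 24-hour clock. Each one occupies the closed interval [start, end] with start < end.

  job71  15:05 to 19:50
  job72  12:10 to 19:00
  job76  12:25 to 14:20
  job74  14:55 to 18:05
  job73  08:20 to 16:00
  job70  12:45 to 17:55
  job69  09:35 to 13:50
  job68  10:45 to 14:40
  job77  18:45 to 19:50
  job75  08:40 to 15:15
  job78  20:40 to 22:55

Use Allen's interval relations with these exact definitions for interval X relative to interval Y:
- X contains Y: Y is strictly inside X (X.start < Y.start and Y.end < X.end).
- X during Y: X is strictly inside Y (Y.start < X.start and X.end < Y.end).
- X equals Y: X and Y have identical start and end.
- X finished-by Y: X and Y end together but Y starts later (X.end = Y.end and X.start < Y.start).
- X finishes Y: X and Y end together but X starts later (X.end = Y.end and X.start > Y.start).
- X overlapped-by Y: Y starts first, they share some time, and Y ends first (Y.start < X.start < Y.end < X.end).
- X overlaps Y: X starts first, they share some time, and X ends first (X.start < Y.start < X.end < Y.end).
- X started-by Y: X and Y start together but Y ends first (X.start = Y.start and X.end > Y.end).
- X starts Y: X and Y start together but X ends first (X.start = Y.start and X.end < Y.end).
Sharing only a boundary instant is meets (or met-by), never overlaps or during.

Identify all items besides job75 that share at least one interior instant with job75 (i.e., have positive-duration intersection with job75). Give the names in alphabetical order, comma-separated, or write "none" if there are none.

job68, job69, job70, job71, job72, job73, job74, job76

Target job75 = [08:40, 15:15].
job68 [10:45, 14:40] → during → yes.
job69 [09:35, 13:50] → during → yes.
job70 [12:45, 17:55] → overlapped-by → yes.
job71 [15:05, 19:50] → overlapped-by → yes.
job72 [12:10, 19:00] → overlapped-by → yes.
job73 [08:20, 16:00] → contains → yes.
job74 [14:55, 18:05] → overlapped-by → yes.
job76 [12:25, 14:20] → during → yes.
job77 [18:45, 19:50] → after → no.
job78 [20:40, 22:55] → after → no.
Result: job68, job69, job70, job71, job72, job73, job74, job76.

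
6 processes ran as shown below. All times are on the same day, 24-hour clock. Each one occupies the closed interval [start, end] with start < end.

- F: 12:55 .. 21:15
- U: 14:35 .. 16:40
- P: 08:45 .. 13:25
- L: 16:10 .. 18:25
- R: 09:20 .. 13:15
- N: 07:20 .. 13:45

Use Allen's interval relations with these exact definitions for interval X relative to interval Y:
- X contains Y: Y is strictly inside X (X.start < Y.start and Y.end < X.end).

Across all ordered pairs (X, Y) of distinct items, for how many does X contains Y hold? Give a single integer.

Checking all 30 ordered pairs for relation 'contains'; matching pairs in alphabetical order:
(F, L): F contains L ✓
(F, U): F contains U ✓
(N, P): N contains P ✓
(N, R): N contains R ✓
(P, R): P contains R ✓
Count: 5.

5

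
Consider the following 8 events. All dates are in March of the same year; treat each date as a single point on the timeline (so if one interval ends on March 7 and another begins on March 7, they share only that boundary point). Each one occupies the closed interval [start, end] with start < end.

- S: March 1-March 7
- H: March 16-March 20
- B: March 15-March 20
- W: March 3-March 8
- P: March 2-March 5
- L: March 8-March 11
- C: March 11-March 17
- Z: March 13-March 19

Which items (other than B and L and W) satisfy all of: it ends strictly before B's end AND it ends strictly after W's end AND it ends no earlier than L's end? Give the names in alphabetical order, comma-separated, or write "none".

Conditions: its end is strictly before B's end (X.end < March 20) AND its end is strictly after W's end (X.end > March 8) AND its end is no earlier than L's end (X.end >= March 11).
C: end March 17 < March 20? ✓; end March 17 > March 8? ✓; end March 17 >= March 11? ✓ → yes.
H: end March 20 < March 20? ✗; end March 20 > March 8? ✓; end March 20 >= March 11? ✓ → no.
P: end March 5 < March 20? ✓; end March 5 > March 8? ✗; end March 5 >= March 11? ✗ → no.
S: end March 7 < March 20? ✓; end March 7 > March 8? ✗; end March 7 >= March 11? ✗ → no.
Z: end March 19 < March 20? ✓; end March 19 > March 8? ✓; end March 19 >= March 11? ✓ → yes.
Result: C, Z.

C, Z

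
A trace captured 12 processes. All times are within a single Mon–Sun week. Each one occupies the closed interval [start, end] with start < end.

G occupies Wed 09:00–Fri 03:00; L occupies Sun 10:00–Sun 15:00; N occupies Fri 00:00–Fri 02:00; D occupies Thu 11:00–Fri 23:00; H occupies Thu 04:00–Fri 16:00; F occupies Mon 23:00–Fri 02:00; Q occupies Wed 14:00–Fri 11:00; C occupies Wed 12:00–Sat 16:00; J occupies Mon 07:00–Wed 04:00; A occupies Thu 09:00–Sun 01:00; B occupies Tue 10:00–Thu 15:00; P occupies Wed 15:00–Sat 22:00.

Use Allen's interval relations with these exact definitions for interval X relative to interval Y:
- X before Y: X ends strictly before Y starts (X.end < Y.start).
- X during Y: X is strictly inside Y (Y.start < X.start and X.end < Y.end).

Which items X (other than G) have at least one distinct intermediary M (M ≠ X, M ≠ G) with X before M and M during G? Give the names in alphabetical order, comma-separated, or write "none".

B, J

Target G = [Wed 09:00, Fri 03:00].
Intermediaries M with M during G: N.
Via N — items with X before N: B, J.
Union: B, J.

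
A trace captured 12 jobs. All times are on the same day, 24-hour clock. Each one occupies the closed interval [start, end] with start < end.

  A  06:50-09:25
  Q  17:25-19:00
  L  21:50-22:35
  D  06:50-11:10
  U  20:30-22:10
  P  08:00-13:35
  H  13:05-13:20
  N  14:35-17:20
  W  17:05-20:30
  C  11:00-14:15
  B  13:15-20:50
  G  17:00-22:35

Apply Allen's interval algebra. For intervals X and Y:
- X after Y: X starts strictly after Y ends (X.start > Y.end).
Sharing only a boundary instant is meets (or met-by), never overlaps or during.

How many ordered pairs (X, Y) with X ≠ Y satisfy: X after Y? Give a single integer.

42

Checking all 132 ordered pairs for relation 'after'; matching pairs in alphabetical order:
(B, A): B after A ✓
(B, D): B after D ✓
(C, A): C after A ✓
(G, A): G after A ✓
(G, C): G after C ✓
(G, D): G after D ✓
(G, H): G after H ✓
(G, P): G after P ✓
(H, A): H after A ✓
(H, D): H after D ✓
(L, A): L after A ✓
(L, B): L after B ✓
(L, C): L after C ✓
(L, D): L after D ✓
(L, H): L after H ✓
(L, N): L after N ✓
(L, P): L after P ✓
(L, Q): L after Q ✓
(L, W): L after W ✓
(N, A): N after A ✓
(N, C): N after C ✓
(N, D): N after D ✓
(N, H): N after H ✓
(N, P): N after P ✓
... plus 18 further pairs not listed.
Count: 42.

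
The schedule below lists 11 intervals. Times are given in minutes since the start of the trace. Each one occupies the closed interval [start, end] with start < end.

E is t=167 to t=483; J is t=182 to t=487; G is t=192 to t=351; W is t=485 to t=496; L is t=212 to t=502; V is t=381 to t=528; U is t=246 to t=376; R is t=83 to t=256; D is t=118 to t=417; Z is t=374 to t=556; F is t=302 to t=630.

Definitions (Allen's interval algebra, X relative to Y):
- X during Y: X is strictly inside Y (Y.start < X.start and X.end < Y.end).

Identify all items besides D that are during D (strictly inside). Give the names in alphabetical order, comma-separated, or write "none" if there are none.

Target D = [t=118, t=417].
E [t=167, t=483] → overlapped-by → no.
F [t=302, t=630] → overlapped-by → no.
G [t=192, t=351] → during → yes.
J [t=182, t=487] → overlapped-by → no.
L [t=212, t=502] → overlapped-by → no.
R [t=83, t=256] → overlaps → no.
U [t=246, t=376] → during → yes.
V [t=381, t=528] → overlapped-by → no.
W [t=485, t=496] → after → no.
Z [t=374, t=556] → overlapped-by → no.
Result: G, U.

G, U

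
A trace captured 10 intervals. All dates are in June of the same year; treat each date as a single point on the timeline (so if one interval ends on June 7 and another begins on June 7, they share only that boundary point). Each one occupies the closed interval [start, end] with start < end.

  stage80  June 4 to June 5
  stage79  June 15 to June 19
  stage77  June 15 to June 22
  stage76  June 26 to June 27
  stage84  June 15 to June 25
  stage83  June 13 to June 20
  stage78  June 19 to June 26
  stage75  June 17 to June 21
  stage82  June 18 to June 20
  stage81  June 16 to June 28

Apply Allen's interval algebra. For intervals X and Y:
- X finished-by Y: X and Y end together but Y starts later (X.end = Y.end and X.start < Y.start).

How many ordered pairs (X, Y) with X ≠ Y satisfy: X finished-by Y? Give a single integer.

1

Checking all 90 ordered pairs for relation 'finished-by'; matching pairs in alphabetical order:
(stage83, stage82): stage83 finished-by stage82 ✓
Count: 1.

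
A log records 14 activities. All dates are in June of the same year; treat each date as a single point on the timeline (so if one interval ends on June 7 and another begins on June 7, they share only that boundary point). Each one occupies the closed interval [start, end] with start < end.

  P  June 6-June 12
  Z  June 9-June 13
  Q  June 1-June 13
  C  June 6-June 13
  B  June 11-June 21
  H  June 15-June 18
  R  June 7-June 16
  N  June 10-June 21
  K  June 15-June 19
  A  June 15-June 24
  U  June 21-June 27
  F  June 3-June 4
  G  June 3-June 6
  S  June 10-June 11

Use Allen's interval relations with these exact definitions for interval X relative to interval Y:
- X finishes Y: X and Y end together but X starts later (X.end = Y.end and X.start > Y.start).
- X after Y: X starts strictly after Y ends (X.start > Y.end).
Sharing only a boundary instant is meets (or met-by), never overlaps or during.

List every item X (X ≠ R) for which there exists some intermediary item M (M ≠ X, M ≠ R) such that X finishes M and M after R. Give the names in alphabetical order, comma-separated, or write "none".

none

Target R = [June 7, June 16].
Intermediaries M with M after R: U.
Via U — items with X finishes U: none.
Union: none.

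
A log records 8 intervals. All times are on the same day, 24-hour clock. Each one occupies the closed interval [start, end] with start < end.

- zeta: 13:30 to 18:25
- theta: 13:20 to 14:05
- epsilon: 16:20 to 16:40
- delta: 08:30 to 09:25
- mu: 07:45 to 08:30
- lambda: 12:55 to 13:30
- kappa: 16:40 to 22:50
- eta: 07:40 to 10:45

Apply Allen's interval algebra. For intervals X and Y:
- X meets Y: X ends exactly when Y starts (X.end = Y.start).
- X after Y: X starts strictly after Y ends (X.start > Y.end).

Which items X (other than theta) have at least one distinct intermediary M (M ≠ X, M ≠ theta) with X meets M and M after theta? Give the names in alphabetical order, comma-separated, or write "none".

Target theta = [13:20, 14:05].
Intermediaries M with M after theta: epsilon, kappa.
Via epsilon — items with X meets epsilon: none.
Via kappa — items with X meets kappa: epsilon.
Union: epsilon.

epsilon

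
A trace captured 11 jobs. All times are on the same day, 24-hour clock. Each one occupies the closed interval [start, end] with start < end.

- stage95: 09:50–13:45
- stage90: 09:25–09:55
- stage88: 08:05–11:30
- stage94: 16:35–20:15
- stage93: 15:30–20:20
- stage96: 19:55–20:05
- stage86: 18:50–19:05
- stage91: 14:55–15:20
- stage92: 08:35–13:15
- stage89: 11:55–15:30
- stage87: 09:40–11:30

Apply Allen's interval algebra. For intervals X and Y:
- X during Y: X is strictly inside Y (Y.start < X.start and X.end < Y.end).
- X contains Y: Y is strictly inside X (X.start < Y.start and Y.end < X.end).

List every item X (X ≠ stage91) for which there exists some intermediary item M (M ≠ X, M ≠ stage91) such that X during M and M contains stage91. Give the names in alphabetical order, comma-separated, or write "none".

none

Target stage91 = [14:55, 15:20].
Intermediaries M with M contains stage91: stage89.
Via stage89 — items with X during stage89: none.
Union: none.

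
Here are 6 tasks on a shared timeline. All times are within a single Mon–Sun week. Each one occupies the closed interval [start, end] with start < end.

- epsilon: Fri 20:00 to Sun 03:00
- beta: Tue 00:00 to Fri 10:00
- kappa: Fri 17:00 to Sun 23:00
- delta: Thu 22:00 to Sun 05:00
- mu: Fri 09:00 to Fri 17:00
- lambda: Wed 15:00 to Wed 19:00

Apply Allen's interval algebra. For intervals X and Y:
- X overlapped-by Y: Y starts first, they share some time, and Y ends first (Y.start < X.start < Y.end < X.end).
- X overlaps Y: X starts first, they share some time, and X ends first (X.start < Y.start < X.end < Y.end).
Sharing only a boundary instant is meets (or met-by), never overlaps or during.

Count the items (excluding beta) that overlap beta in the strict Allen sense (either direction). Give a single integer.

Target beta = [Tue 00:00, Fri 10:00].
delta [Thu 22:00, Sun 05:00] → overlapped-by → counts.
epsilon [Fri 20:00, Sun 03:00] → after → no.
kappa [Fri 17:00, Sun 23:00] → after → no.
lambda [Wed 15:00, Wed 19:00] → during → no.
mu [Fri 09:00, Fri 17:00] → overlapped-by → counts.
Total: 2.

2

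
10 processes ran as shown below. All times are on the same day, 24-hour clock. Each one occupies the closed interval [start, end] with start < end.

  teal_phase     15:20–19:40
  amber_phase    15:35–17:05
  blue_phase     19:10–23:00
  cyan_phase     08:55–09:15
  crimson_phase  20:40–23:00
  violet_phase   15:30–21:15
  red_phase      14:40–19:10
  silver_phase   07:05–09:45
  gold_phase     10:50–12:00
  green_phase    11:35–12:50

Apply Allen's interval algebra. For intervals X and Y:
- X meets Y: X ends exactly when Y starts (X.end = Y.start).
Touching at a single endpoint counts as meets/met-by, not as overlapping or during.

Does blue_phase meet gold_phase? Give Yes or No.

No

blue_phase = [19:10, 23:00], gold_phase = [10:50, 12:00].
Actual relation of blue_phase to gold_phase: after.
Asked whether 'meets' holds → No.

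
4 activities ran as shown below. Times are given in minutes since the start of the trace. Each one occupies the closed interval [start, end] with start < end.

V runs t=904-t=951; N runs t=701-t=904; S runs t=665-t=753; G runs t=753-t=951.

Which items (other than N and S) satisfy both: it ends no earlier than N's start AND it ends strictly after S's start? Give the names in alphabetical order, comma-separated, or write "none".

G, V

Conditions: its end is no earlier than N's start (X.end >= t=701) AND its end is strictly after S's start (X.end > t=665).
G: end t=951 >= t=701? ✓; end t=951 > t=665? ✓ → yes.
V: end t=951 >= t=701? ✓; end t=951 > t=665? ✓ → yes.
Result: G, V.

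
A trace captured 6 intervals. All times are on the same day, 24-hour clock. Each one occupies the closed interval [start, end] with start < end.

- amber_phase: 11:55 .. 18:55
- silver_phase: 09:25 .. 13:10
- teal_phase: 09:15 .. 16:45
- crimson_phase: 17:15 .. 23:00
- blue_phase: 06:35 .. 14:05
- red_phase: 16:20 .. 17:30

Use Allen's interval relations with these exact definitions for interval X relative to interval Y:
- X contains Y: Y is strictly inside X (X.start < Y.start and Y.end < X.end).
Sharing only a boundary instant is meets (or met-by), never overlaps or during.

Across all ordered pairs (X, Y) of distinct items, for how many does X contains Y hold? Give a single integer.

3

Checking all 30 ordered pairs for relation 'contains'; matching pairs in alphabetical order:
(amber_phase, red_phase): amber_phase contains red_phase ✓
(blue_phase, silver_phase): blue_phase contains silver_phase ✓
(teal_phase, silver_phase): teal_phase contains silver_phase ✓
Count: 3.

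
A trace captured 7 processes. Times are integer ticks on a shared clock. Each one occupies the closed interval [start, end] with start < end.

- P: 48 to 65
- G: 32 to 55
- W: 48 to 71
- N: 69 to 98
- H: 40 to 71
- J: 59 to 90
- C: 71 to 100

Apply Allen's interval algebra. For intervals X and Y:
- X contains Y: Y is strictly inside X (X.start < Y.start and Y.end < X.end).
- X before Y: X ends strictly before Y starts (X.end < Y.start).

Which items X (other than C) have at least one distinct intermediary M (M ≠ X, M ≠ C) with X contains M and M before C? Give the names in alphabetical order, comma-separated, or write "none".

H

Target C = [71, 100].
Intermediaries M with M before C: G, P.
Via G — items with X contains G: none.
Via P — items with X contains P: H.
Union: H.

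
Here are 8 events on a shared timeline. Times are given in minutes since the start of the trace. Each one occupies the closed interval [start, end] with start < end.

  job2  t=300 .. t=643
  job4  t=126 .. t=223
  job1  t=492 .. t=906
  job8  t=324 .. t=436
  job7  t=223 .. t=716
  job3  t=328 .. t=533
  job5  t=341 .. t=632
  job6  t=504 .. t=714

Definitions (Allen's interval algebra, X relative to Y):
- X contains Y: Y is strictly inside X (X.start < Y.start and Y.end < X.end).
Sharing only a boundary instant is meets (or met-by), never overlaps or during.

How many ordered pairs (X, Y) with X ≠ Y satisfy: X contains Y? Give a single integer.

9

Checking all 56 ordered pairs for relation 'contains'; matching pairs in alphabetical order:
(job1, job6): job1 contains job6 ✓
(job2, job3): job2 contains job3 ✓
(job2, job5): job2 contains job5 ✓
(job2, job8): job2 contains job8 ✓
(job7, job2): job7 contains job2 ✓
(job7, job3): job7 contains job3 ✓
(job7, job5): job7 contains job5 ✓
(job7, job6): job7 contains job6 ✓
(job7, job8): job7 contains job8 ✓
Count: 9.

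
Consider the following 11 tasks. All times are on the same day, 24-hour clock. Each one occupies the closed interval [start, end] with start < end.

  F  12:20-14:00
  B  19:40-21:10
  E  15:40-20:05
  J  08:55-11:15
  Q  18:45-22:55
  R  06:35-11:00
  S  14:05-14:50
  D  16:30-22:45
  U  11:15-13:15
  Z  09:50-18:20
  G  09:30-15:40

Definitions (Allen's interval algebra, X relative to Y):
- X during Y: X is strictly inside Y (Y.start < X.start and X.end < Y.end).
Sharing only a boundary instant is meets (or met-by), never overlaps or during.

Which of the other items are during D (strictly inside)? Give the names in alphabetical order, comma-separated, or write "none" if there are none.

B

Target D = [16:30, 22:45].
B [19:40, 21:10] → during → yes.
E [15:40, 20:05] → overlaps → no.
F [12:20, 14:00] → before → no.
G [09:30, 15:40] → before → no.
J [08:55, 11:15] → before → no.
Q [18:45, 22:55] → overlapped-by → no.
R [06:35, 11:00] → before → no.
S [14:05, 14:50] → before → no.
U [11:15, 13:15] → before → no.
Z [09:50, 18:20] → overlaps → no.
Result: B.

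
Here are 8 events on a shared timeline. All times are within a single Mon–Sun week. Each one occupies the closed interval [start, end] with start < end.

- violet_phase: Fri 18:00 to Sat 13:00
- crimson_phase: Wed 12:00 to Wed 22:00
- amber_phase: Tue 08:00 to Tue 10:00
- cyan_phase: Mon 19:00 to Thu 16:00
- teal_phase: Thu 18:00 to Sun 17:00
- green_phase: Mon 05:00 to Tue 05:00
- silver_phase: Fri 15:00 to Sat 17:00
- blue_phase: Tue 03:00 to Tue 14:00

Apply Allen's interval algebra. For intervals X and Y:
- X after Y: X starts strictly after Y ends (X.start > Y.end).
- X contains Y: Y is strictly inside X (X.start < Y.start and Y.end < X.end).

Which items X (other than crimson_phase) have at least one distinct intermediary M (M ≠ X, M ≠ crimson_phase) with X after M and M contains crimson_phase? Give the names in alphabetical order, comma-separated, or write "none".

Target crimson_phase = [Wed 12:00, Wed 22:00].
Intermediaries M with M contains crimson_phase: cyan_phase.
Via cyan_phase — items with X after cyan_phase: silver_phase, teal_phase, violet_phase.
Union: silver_phase, teal_phase, violet_phase.

silver_phase, teal_phase, violet_phase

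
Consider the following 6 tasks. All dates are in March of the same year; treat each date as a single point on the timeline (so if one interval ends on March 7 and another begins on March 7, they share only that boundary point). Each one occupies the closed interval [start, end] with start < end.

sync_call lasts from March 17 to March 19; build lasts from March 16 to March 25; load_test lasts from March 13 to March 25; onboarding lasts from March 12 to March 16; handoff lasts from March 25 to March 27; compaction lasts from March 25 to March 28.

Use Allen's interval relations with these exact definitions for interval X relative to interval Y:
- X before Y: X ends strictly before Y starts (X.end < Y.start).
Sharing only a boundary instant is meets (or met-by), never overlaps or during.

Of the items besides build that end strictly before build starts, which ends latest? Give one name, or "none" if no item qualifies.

Target build = [March 16, March 25].
compaction [March 25, March 28] → met-by → excluded.
handoff [March 25, March 27] → met-by → excluded.
load_test [March 13, March 25] → finished-by → excluded.
onboarding [March 12, March 16] → meets → excluded.
sync_call [March 17, March 19] → during → excluded.
No candidates → none.

none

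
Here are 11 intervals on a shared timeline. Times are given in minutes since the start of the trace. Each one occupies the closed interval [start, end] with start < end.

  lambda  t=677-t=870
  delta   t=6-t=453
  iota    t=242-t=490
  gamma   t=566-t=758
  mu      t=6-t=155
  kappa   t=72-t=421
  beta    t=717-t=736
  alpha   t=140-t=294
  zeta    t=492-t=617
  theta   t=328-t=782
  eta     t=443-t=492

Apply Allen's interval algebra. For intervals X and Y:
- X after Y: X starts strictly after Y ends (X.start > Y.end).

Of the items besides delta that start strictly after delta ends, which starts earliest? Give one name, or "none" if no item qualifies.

Target delta = [t=6, t=453].
alpha [t=140, t=294] → during → excluded.
beta [t=717, t=736] → after → candidate.
eta [t=443, t=492] → overlapped-by → excluded.
gamma [t=566, t=758] → after → candidate.
iota [t=242, t=490] → overlapped-by → excluded.
kappa [t=72, t=421] → during → excluded.
lambda [t=677, t=870] → after → candidate.
mu [t=6, t=155] → starts → excluded.
theta [t=328, t=782] → overlapped-by → excluded.
zeta [t=492, t=617] → after → candidate.
Among candidates, earliest start is t=492 → zeta.

zeta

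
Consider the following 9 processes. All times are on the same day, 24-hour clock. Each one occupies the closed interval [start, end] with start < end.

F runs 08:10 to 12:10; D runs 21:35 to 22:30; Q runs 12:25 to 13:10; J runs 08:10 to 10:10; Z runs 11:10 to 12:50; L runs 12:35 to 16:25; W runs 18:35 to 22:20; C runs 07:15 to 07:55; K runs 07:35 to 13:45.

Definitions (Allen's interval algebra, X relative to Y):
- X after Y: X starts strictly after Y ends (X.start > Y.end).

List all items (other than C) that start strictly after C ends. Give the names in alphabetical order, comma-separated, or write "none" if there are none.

Target C = [07:15, 07:55].
D [21:35, 22:30] → after → yes.
F [08:10, 12:10] → after → yes.
J [08:10, 10:10] → after → yes.
K [07:35, 13:45] → overlapped-by → no.
L [12:35, 16:25] → after → yes.
Q [12:25, 13:10] → after → yes.
W [18:35, 22:20] → after → yes.
Z [11:10, 12:50] → after → yes.
Result: D, F, J, L, Q, W, Z.

D, F, J, L, Q, W, Z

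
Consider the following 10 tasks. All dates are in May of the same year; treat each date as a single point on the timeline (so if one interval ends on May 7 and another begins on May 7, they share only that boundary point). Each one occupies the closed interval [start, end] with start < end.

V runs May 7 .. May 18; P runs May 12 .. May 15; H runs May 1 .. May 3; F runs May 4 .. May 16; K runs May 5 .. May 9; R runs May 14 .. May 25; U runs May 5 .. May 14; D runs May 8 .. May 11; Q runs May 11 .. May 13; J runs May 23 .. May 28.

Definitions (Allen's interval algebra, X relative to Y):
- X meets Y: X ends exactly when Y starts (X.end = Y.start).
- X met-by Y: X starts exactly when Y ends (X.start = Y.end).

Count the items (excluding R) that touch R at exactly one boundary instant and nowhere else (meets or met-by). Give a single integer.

Target R = [May 14, May 25].
D [May 8, May 11] → before → no.
F [May 4, May 16] → overlaps → no.
H [May 1, May 3] → before → no.
J [May 23, May 28] → overlapped-by → no.
K [May 5, May 9] → before → no.
P [May 12, May 15] → overlaps → no.
Q [May 11, May 13] → before → no.
U [May 5, May 14] → meets → counts.
V [May 7, May 18] → overlaps → no.
Total: 1.

1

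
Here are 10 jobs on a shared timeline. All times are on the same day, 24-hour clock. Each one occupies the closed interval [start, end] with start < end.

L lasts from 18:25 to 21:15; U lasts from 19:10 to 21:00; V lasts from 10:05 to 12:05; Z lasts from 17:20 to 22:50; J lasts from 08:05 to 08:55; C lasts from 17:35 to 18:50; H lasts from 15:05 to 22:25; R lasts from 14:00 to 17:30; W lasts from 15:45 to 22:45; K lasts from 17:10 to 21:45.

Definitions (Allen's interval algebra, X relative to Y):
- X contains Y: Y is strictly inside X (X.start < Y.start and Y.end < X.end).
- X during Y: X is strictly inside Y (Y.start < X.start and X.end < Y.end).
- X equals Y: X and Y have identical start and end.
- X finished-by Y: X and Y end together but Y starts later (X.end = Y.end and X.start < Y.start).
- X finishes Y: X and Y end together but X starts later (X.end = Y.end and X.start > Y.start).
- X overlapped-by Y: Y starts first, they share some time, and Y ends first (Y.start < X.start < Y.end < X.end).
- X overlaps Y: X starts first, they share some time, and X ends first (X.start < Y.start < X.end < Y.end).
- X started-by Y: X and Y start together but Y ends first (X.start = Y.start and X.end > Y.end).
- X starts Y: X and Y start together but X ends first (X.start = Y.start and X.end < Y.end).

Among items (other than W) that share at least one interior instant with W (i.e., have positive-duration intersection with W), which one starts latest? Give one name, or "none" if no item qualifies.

Target W = [15:45, 22:45].
C [17:35, 18:50] → during → candidate.
H [15:05, 22:25] → overlaps → candidate.
J [08:05, 08:55] → before → excluded.
K [17:10, 21:45] → during → candidate.
L [18:25, 21:15] → during → candidate.
R [14:00, 17:30] → overlaps → candidate.
U [19:10, 21:00] → during → candidate.
V [10:05, 12:05] → before → excluded.
Z [17:20, 22:50] → overlapped-by → candidate.
Among candidates, latest start is 19:10 → U.

U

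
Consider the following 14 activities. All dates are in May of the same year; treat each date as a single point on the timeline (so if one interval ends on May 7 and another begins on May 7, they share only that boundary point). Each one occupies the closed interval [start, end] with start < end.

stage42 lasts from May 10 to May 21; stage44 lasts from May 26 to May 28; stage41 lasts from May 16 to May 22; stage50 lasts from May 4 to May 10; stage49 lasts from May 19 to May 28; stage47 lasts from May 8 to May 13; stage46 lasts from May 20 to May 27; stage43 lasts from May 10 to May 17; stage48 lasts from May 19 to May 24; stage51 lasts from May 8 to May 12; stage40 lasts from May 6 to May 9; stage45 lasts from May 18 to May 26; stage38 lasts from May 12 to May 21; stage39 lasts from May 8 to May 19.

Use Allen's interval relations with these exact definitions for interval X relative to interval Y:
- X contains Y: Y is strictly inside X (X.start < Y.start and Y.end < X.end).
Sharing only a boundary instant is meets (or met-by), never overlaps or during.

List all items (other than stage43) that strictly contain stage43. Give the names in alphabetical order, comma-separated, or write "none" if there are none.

stage39

Target stage43 = [May 10, May 17].
stage38 [May 12, May 21] → overlapped-by → no.
stage39 [May 8, May 19] → contains → yes.
stage40 [May 6, May 9] → before → no.
stage41 [May 16, May 22] → overlapped-by → no.
stage42 [May 10, May 21] → started-by → no.
stage44 [May 26, May 28] → after → no.
stage45 [May 18, May 26] → after → no.
stage46 [May 20, May 27] → after → no.
stage47 [May 8, May 13] → overlaps → no.
stage48 [May 19, May 24] → after → no.
stage49 [May 19, May 28] → after → no.
stage50 [May 4, May 10] → meets → no.
stage51 [May 8, May 12] → overlaps → no.
Result: stage39.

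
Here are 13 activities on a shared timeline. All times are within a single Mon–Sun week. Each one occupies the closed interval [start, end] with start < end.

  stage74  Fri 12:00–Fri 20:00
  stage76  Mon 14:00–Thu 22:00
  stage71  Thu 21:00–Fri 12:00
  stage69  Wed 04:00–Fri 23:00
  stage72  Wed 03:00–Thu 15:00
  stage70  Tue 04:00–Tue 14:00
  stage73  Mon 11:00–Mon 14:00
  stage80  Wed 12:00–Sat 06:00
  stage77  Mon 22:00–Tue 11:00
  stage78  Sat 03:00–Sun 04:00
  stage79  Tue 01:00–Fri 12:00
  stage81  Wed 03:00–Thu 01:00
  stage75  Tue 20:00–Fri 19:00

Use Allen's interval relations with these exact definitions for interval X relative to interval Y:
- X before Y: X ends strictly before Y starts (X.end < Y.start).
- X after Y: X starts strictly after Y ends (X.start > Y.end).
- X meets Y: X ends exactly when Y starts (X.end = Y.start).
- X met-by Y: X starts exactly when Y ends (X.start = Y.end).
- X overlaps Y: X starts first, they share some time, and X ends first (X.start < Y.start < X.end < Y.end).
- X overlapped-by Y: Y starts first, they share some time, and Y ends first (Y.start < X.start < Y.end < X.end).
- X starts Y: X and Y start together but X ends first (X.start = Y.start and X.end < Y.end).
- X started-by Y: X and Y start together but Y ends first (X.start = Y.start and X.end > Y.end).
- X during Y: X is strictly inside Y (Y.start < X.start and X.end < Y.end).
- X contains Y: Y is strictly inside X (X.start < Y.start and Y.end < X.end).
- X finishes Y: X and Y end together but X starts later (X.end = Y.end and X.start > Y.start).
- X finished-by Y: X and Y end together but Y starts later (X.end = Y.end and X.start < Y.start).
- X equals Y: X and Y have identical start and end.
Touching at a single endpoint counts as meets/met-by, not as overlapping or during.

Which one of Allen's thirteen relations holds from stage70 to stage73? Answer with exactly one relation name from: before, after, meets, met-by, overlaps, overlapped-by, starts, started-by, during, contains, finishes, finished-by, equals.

after

stage70 = [Tue 04:00, Tue 14:00]; stage73 = [Mon 11:00, Mon 14:00].
Compare endpoints: stage70.start > stage73.start, stage70.start > stage73.end, stage70.end > stage73.start, stage70.end > stage73.end.
That pattern is 'after'.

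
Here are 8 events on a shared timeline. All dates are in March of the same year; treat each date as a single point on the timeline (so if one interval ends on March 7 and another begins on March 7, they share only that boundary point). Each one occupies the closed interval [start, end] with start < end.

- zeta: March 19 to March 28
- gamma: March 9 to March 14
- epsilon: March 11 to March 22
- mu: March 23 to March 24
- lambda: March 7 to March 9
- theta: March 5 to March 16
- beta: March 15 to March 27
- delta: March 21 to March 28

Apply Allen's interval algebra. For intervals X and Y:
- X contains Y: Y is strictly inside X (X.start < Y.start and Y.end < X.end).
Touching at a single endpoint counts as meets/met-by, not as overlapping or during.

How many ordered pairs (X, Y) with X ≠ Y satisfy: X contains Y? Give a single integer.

5

Checking all 56 ordered pairs for relation 'contains'; matching pairs in alphabetical order:
(beta, mu): beta contains mu ✓
(delta, mu): delta contains mu ✓
(theta, gamma): theta contains gamma ✓
(theta, lambda): theta contains lambda ✓
(zeta, mu): zeta contains mu ✓
Count: 5.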